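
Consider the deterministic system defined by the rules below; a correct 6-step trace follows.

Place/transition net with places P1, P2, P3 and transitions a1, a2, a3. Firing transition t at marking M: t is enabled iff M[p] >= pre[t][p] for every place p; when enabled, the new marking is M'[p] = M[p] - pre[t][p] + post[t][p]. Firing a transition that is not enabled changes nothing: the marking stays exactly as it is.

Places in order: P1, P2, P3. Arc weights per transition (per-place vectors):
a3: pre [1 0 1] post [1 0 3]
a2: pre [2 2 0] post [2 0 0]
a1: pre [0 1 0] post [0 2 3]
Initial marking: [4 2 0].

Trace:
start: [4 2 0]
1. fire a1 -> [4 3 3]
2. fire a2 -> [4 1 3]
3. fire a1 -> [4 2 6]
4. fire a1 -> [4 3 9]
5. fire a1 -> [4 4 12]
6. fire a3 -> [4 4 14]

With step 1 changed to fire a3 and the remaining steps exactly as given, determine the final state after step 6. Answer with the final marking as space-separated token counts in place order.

4 0 0

(re-executing from step 1 with the substitution; state before step 1: [4 2 0])
1. fire a3 -> [4 2 0]
2. fire a2 -> [4 0 0]
3. fire a1 -> [4 0 0]
4. fire a1 -> [4 0 0]
5. fire a1 -> [4 0 0]
6. fire a3 -> [4 0 0]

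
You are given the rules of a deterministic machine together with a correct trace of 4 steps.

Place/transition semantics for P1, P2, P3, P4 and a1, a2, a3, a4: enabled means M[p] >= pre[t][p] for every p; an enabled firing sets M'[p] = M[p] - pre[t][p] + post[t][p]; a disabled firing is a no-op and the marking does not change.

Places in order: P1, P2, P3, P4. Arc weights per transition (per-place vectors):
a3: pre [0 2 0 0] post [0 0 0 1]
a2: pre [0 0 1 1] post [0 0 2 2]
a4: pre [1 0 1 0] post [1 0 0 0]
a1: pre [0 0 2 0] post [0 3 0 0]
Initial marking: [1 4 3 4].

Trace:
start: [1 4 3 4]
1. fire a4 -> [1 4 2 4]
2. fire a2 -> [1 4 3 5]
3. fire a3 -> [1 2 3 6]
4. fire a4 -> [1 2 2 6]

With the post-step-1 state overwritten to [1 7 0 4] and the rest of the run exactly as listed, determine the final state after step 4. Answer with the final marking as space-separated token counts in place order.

state after step 1 := [1 7 0 4]
2. fire a2 -> [1 7 0 4]
3. fire a3 -> [1 5 0 5]
4. fire a4 -> [1 5 0 5]

1 5 0 5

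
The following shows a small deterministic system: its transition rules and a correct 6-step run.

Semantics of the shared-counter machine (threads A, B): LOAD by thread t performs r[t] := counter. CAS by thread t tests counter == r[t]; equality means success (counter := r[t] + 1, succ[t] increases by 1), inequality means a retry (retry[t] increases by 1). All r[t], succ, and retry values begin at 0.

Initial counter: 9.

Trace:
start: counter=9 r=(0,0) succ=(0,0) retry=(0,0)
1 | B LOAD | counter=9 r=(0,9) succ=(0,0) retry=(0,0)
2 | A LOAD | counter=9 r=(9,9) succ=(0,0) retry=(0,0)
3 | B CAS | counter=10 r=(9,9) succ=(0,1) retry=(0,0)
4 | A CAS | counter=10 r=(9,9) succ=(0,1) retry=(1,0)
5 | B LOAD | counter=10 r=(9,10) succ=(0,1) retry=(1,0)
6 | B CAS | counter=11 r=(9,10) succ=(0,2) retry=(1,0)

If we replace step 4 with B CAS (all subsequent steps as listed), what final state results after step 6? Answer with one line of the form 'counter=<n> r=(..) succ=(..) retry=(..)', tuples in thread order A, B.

(re-executing from step 4 with the substitution; state before step 4: counter=10 r=(9,9) succ=(0,1) retry=(0,0))
4 | B CAS | counter=10 r=(9,9) succ=(0,1) retry=(0,1)
5 | B LOAD | counter=10 r=(9,10) succ=(0,1) retry=(0,1)
6 | B CAS | counter=11 r=(9,10) succ=(0,2) retry=(0,1)

counter=11 r=(9,10) succ=(0,2) retry=(0,1)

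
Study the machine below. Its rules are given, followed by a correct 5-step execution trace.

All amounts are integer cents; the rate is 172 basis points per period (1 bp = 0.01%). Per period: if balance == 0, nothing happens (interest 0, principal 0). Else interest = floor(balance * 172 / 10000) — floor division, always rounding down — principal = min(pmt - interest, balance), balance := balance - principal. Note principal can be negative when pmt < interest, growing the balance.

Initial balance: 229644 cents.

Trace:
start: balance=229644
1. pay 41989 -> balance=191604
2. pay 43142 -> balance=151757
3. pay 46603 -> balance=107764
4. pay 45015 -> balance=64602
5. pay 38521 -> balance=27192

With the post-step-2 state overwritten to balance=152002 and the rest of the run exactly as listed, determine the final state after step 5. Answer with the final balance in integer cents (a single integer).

state after step 2 := balance=152002
3. pay 46603 -> balance=108013
4. pay 45015 -> balance=64855
5. pay 38521 -> balance=27449

27449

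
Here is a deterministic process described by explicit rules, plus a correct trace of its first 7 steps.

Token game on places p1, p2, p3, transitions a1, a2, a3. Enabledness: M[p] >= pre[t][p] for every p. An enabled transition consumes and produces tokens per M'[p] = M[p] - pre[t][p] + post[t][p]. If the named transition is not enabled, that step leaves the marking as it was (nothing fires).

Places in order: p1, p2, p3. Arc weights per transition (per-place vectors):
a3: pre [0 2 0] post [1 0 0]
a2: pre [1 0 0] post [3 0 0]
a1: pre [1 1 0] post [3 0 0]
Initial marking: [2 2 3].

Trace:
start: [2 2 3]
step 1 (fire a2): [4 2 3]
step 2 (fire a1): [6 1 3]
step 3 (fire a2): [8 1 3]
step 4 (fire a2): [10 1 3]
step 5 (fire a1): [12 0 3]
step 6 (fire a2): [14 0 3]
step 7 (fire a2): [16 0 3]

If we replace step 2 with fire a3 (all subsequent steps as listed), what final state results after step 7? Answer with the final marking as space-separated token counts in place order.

13 0 3

(re-executing from step 2 with the substitution; state before step 2: [4 2 3])
step 2 (fire a3): [5 0 3]
step 3 (fire a2): [7 0 3]
step 4 (fire a2): [9 0 3]
step 5 (fire a1): [9 0 3]
step 6 (fire a2): [11 0 3]
step 7 (fire a2): [13 0 3]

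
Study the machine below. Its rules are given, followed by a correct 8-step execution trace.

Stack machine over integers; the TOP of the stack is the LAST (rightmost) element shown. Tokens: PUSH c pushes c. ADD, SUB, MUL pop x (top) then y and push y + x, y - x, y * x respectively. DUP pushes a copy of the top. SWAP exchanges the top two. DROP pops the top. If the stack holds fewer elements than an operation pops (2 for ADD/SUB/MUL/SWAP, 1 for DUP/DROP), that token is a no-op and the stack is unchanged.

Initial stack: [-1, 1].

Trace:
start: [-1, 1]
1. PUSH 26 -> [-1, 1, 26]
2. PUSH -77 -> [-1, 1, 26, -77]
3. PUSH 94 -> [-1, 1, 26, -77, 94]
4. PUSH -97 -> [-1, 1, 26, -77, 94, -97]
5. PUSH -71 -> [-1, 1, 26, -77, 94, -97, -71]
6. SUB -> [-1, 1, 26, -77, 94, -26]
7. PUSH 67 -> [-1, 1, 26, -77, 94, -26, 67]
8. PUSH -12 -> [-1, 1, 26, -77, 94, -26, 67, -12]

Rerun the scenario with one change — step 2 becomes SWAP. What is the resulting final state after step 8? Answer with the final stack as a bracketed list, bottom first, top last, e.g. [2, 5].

[-1, 26, 1, 94, -26, 67, -12]

(re-executing from step 2 with the substitution; state before step 2: [-1, 1, 26])
2. SWAP -> [-1, 26, 1]
3. PUSH 94 -> [-1, 26, 1, 94]
4. PUSH -97 -> [-1, 26, 1, 94, -97]
5. PUSH -71 -> [-1, 26, 1, 94, -97, -71]
6. SUB -> [-1, 26, 1, 94, -26]
7. PUSH 67 -> [-1, 26, 1, 94, -26, 67]
8. PUSH -12 -> [-1, 26, 1, 94, -26, 67, -12]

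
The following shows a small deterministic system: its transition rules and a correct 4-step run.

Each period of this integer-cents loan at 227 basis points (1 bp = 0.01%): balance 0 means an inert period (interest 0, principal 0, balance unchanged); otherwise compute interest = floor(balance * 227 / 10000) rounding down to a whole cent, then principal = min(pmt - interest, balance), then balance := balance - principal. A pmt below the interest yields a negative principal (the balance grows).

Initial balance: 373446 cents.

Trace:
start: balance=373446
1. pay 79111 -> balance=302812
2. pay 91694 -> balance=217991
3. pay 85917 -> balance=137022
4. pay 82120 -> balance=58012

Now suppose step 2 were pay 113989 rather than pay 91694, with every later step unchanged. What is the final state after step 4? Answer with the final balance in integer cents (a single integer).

34693

(re-executing from step 2 with the substitution; state before step 2: balance=302812)
2. pay 113989 -> balance=195696
3. pay 85917 -> balance=114221
4. pay 82120 -> balance=34693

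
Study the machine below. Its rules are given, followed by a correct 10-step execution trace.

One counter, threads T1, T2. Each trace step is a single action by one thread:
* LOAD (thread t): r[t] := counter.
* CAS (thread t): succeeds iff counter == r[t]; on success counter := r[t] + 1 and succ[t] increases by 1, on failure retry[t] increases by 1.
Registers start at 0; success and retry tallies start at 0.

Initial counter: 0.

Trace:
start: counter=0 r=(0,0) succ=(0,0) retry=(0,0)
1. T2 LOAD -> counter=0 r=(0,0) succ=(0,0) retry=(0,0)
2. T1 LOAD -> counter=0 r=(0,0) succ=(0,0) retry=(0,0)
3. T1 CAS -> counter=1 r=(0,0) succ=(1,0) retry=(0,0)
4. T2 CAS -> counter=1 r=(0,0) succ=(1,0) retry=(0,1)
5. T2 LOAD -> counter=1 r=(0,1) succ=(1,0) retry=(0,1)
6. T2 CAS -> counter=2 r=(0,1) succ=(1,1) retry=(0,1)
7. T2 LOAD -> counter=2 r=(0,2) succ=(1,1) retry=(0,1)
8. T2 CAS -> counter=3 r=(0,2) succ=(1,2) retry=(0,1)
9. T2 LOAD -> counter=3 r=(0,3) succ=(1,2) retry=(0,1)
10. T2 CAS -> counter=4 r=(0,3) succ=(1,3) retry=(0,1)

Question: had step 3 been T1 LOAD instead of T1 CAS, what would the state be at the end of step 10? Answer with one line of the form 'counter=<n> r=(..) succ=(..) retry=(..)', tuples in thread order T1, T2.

(re-executing from step 3 with the substitution; state before step 3: counter=0 r=(0,0) succ=(0,0) retry=(0,0))
3. T1 LOAD -> counter=0 r=(0,0) succ=(0,0) retry=(0,0)
4. T2 CAS -> counter=1 r=(0,0) succ=(0,1) retry=(0,0)
5. T2 LOAD -> counter=1 r=(0,1) succ=(0,1) retry=(0,0)
6. T2 CAS -> counter=2 r=(0,1) succ=(0,2) retry=(0,0)
7. T2 LOAD -> counter=2 r=(0,2) succ=(0,2) retry=(0,0)
8. T2 CAS -> counter=3 r=(0,2) succ=(0,3) retry=(0,0)
9. T2 LOAD -> counter=3 r=(0,3) succ=(0,3) retry=(0,0)
10. T2 CAS -> counter=4 r=(0,3) succ=(0,4) retry=(0,0)

counter=4 r=(0,3) succ=(0,4) retry=(0,0)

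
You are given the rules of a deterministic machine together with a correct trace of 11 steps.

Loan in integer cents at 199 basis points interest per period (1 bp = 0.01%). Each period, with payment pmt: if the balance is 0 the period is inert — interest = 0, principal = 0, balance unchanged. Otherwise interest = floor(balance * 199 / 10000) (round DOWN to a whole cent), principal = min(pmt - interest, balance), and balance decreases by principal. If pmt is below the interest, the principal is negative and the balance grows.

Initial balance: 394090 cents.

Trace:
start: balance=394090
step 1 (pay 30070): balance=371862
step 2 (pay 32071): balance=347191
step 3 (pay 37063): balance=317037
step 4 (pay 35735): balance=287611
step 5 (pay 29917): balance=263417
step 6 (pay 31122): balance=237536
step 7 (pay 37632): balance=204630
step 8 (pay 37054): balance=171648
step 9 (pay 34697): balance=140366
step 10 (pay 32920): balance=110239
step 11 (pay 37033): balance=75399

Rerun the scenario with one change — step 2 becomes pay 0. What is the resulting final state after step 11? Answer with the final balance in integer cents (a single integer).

113693

(re-executing from step 2 with the substitution; state before step 2: balance=371862)
step 2 (pay 0): balance=379262
step 3 (pay 37063): balance=349746
step 4 (pay 35735): balance=320970
step 5 (pay 29917): balance=297440
step 6 (pay 31122): balance=272237
step 7 (pay 37632): balance=240022
step 8 (pay 37054): balance=207744
step 9 (pay 34697): balance=177181
step 10 (pay 32920): balance=147786
step 11 (pay 37033): balance=113693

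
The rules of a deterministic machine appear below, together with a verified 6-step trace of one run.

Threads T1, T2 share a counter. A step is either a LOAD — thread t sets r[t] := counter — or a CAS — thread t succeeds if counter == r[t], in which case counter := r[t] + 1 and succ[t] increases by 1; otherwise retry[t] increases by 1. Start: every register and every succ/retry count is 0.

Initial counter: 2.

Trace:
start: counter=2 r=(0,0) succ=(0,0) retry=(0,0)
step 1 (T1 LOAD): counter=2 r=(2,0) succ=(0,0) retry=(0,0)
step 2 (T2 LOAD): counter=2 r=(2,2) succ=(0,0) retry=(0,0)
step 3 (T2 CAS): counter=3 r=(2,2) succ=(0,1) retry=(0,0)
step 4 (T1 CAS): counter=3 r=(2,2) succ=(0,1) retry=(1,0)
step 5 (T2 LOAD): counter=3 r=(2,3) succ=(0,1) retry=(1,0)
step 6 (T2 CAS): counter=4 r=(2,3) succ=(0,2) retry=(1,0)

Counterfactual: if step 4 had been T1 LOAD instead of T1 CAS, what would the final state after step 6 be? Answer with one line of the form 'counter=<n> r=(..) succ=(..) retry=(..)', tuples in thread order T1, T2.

counter=4 r=(3,3) succ=(0,2) retry=(0,0)

(re-executing from step 4 with the substitution; state before step 4: counter=3 r=(2,2) succ=(0,1) retry=(0,0))
step 4 (T1 LOAD): counter=3 r=(3,2) succ=(0,1) retry=(0,0)
step 5 (T2 LOAD): counter=3 r=(3,3) succ=(0,1) retry=(0,0)
step 6 (T2 CAS): counter=4 r=(3,3) succ=(0,2) retry=(0,0)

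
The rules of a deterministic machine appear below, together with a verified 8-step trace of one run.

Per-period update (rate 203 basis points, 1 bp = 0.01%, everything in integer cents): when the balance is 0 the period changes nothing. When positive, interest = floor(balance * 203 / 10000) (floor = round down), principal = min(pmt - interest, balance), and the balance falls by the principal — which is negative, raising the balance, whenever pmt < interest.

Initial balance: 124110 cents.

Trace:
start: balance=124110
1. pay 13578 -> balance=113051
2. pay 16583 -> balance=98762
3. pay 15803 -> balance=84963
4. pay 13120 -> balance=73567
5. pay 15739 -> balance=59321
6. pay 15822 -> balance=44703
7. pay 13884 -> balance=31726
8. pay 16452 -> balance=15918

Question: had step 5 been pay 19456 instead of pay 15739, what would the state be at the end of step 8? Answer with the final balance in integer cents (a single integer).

(re-executing from step 5 with the substitution; state before step 5: balance=73567)
5. pay 19456 -> balance=55604
6. pay 15822 -> balance=40910
7. pay 13884 -> balance=27856
8. pay 16452 -> balance=11969

11969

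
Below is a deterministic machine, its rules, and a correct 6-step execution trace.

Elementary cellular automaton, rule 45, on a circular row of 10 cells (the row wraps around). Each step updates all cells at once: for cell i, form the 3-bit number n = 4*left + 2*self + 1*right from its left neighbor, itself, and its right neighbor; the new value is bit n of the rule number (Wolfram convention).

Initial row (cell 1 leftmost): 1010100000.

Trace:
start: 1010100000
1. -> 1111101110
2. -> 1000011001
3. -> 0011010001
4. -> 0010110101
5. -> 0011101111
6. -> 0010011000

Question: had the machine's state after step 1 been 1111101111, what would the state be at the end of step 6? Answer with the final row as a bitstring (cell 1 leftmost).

state after step 1 := 1111101111
2. -> 0000011000
3. -> 1111010011
4. -> 0000110010
5. -> 1110100010
6. -> 1001101011

1001101011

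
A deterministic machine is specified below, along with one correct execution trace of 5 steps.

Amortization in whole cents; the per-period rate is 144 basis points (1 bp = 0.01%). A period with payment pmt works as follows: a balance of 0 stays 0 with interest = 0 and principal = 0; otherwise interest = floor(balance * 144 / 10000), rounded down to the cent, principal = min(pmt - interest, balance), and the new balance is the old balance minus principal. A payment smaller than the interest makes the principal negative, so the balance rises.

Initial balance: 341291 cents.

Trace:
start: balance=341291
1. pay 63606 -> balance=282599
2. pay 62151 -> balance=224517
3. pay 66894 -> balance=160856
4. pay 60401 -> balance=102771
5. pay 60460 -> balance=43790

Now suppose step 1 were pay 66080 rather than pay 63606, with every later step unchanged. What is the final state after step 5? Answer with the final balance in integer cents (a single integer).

(re-executing from step 1 with the substitution; state before step 1: balance=341291)
1. pay 66080 -> balance=280125
2. pay 62151 -> balance=222007
3. pay 66894 -> balance=158309
4. pay 60401 -> balance=100187
5. pay 60460 -> balance=41169

41169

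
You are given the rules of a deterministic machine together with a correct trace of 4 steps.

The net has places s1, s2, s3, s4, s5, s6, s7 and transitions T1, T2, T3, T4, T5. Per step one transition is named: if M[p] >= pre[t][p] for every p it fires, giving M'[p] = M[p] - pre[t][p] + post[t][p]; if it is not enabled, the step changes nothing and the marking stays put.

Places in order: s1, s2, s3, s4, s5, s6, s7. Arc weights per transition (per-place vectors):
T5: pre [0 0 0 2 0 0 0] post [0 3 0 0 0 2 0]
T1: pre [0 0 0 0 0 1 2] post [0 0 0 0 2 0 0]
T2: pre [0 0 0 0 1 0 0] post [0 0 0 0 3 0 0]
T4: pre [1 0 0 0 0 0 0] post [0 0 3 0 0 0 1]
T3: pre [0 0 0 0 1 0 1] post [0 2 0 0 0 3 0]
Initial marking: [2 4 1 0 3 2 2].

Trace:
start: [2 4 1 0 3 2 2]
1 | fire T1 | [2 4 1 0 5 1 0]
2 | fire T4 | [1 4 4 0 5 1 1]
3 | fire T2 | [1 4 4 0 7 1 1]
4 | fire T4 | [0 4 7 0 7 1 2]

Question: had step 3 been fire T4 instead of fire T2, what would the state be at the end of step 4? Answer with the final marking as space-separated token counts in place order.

0 4 7 0 5 1 2

(re-executing from step 3 with the substitution; state before step 3: [1 4 4 0 5 1 1])
3 | fire T4 | [0 4 7 0 5 1 2]
4 | fire T4 | [0 4 7 0 5 1 2]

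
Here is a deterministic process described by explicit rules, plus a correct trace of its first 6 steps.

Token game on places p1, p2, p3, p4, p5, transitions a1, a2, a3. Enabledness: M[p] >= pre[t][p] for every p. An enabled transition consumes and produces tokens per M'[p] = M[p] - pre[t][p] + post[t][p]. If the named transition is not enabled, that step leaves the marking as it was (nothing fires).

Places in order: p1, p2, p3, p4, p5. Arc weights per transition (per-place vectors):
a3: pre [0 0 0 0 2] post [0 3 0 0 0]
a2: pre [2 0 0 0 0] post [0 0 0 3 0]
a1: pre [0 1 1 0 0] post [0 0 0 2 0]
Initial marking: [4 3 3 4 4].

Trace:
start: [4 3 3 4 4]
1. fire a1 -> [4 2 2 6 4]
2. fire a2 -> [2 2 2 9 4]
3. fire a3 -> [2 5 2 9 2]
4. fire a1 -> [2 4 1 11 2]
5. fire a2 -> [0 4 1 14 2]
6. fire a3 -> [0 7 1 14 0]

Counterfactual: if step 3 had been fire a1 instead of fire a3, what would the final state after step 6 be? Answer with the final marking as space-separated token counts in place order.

(re-executing from step 3 with the substitution; state before step 3: [2 2 2 9 4])
3. fire a1 -> [2 1 1 11 4]
4. fire a1 -> [2 0 0 13 4]
5. fire a2 -> [0 0 0 16 4]
6. fire a3 -> [0 3 0 16 2]

0 3 0 16 2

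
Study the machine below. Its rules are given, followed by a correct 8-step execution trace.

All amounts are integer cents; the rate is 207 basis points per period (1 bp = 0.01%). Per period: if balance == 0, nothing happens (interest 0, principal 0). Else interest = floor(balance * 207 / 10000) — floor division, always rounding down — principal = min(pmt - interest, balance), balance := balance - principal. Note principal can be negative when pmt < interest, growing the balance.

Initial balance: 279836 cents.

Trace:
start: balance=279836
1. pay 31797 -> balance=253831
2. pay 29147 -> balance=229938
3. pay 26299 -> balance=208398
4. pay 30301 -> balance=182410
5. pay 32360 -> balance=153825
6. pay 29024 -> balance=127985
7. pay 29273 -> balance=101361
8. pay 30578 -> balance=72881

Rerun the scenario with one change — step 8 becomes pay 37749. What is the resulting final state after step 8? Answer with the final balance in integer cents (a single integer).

65710

(re-executing from step 8 with the substitution; state before step 8: balance=101361)
8. pay 37749 -> balance=65710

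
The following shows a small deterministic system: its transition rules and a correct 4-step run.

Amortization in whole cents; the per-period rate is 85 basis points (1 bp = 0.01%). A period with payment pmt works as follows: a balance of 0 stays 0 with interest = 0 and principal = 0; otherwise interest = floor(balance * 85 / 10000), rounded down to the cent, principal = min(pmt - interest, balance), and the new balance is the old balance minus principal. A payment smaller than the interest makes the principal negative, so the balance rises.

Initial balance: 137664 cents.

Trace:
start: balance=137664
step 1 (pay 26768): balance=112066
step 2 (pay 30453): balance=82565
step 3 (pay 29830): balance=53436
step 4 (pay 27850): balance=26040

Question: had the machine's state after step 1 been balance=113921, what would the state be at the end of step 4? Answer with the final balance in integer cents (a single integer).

27943

state after step 1 := balance=113921
step 2 (pay 30453): balance=84436
step 3 (pay 29830): balance=55323
step 4 (pay 27850): balance=27943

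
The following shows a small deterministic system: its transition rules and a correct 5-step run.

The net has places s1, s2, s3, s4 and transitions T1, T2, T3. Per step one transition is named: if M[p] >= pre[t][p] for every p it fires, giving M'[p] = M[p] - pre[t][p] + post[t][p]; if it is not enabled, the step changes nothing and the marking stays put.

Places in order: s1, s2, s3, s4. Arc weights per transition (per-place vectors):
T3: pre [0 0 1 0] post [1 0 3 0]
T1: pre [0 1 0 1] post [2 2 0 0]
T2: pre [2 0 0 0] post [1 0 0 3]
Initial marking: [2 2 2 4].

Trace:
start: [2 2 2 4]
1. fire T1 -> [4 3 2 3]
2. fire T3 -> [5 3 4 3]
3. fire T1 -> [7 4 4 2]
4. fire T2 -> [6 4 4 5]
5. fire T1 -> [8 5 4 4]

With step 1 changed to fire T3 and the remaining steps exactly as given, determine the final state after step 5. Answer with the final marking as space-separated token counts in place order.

(re-executing from step 1 with the substitution; state before step 1: [2 2 2 4])
1. fire T3 -> [3 2 4 4]
2. fire T3 -> [4 2 6 4]
3. fire T1 -> [6 3 6 3]
4. fire T2 -> [5 3 6 6]
5. fire T1 -> [7 4 6 5]

7 4 6 5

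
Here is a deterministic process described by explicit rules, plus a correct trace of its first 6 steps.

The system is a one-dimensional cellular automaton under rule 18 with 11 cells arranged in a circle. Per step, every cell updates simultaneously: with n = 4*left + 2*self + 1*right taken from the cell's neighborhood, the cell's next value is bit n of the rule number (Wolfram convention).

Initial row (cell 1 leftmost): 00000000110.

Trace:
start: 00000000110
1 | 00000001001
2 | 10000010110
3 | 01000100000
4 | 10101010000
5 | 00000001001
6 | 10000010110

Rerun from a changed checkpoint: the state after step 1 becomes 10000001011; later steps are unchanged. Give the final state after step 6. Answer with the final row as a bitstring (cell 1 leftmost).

state after step 1 := 10000001011
2 | 01000010000
3 | 10100101000
4 | 00011000101
5 | 10100101000
6 | 00011000101

00011000101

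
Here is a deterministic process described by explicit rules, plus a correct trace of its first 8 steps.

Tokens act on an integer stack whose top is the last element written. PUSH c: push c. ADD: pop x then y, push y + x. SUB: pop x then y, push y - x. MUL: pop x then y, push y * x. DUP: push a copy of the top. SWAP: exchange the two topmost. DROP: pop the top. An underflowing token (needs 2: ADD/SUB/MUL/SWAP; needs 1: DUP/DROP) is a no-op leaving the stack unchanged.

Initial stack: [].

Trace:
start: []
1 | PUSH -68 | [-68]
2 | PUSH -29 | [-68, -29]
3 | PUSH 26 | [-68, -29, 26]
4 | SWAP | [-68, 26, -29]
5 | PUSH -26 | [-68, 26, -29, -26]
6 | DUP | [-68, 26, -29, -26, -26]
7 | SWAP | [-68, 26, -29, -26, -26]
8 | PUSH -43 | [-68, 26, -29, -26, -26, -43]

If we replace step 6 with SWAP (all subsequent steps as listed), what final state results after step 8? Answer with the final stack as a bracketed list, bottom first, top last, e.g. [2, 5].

[-68, 26, -29, -26, -43]

(re-executing from step 6 with the substitution; state before step 6: [-68, 26, -29, -26])
6 | SWAP | [-68, 26, -26, -29]
7 | SWAP | [-68, 26, -29, -26]
8 | PUSH -43 | [-68, 26, -29, -26, -43]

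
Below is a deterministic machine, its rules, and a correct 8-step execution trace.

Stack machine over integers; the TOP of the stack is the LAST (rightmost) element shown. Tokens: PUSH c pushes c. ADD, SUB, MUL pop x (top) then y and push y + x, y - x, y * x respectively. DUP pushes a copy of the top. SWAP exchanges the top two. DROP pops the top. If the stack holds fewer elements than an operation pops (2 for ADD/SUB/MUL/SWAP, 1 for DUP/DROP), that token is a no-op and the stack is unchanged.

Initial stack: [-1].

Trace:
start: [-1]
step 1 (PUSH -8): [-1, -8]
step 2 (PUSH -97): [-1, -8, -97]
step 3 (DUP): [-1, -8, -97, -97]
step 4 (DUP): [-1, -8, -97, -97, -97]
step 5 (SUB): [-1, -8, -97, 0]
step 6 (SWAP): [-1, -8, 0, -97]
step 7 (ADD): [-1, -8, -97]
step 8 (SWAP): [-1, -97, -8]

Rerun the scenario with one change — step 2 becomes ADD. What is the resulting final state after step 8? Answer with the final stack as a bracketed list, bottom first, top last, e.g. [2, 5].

[-9]

(re-executing from step 2 with the substitution; state before step 2: [-1, -8])
step 2 (ADD): [-9]
step 3 (DUP): [-9, -9]
step 4 (DUP): [-9, -9, -9]
step 5 (SUB): [-9, 0]
step 6 (SWAP): [0, -9]
step 7 (ADD): [-9]
step 8 (SWAP): [-9]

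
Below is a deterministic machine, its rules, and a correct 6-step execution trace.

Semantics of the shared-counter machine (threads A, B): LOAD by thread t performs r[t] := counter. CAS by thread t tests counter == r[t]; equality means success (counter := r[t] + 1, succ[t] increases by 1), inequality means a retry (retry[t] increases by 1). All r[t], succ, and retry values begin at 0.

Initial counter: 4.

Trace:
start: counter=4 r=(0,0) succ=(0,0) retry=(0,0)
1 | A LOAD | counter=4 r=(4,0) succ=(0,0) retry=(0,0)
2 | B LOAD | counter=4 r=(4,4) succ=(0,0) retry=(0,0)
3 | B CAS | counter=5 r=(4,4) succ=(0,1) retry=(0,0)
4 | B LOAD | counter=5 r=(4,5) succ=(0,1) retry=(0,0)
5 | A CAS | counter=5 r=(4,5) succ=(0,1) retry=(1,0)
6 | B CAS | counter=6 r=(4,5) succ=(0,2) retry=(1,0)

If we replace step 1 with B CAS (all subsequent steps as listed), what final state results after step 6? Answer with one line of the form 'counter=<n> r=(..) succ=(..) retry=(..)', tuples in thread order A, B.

(re-executing from step 1 with the substitution; state before step 1: counter=4 r=(0,0) succ=(0,0) retry=(0,0))
1 | B CAS | counter=4 r=(0,0) succ=(0,0) retry=(0,1)
2 | B LOAD | counter=4 r=(0,4) succ=(0,0) retry=(0,1)
3 | B CAS | counter=5 r=(0,4) succ=(0,1) retry=(0,1)
4 | B LOAD | counter=5 r=(0,5) succ=(0,1) retry=(0,1)
5 | A CAS | counter=5 r=(0,5) succ=(0,1) retry=(1,1)
6 | B CAS | counter=6 r=(0,5) succ=(0,2) retry=(1,1)

counter=6 r=(0,5) succ=(0,2) retry=(1,1)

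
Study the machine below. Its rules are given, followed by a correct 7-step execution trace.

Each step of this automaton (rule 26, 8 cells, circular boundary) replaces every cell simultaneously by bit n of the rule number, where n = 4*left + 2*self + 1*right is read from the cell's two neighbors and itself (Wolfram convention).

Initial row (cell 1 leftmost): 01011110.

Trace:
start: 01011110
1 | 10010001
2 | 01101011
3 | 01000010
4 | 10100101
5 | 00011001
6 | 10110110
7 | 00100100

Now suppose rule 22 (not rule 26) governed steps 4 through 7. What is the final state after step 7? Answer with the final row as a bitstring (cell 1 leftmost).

(re-executing steps 4..7 under rule 22; state before step 4: 01000010)
4 | 11100111
5 | 00011000
6 | 00100100
7 | 01111110

01111110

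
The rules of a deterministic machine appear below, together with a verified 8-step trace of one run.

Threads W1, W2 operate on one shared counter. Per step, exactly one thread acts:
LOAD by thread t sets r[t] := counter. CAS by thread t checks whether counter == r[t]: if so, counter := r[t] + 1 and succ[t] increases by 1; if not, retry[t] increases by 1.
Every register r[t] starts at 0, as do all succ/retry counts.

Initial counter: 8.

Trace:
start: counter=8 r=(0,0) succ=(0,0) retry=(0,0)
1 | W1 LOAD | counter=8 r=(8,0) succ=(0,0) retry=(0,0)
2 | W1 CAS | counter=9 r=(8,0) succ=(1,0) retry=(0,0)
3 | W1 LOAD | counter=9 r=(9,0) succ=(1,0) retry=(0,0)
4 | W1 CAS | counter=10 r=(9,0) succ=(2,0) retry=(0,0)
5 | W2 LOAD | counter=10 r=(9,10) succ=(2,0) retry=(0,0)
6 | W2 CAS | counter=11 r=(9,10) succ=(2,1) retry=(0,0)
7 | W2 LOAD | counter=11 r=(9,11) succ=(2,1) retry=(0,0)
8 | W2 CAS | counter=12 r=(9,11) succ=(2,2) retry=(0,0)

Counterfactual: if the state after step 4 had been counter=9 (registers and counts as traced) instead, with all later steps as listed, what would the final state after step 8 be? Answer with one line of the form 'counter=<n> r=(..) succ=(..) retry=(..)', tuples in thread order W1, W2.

counter=11 r=(9,10) succ=(2,2) retry=(0,0)

state after step 4 := counter=9 r=(9,0) succ=(2,0) retry=(0,0)
5 | W2 LOAD | counter=9 r=(9,9) succ=(2,0) retry=(0,0)
6 | W2 CAS | counter=10 r=(9,9) succ=(2,1) retry=(0,0)
7 | W2 LOAD | counter=10 r=(9,10) succ=(2,1) retry=(0,0)
8 | W2 CAS | counter=11 r=(9,10) succ=(2,2) retry=(0,0)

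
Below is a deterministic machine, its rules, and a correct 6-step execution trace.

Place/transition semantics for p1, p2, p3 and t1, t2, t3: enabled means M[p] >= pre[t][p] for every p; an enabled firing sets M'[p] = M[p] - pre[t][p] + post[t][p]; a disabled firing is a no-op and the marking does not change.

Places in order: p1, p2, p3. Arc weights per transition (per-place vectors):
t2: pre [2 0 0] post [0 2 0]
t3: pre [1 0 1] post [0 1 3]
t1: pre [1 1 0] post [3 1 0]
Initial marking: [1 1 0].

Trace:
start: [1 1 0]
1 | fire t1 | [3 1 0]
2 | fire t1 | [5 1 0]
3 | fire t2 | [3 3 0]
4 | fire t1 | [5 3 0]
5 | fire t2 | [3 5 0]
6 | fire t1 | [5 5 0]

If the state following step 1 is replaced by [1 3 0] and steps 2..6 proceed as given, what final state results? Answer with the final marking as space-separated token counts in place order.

state after step 1 := [1 3 0]
2 | fire t1 | [3 3 0]
3 | fire t2 | [1 5 0]
4 | fire t1 | [3 5 0]
5 | fire t2 | [1 7 0]
6 | fire t1 | [3 7 0]

3 7 0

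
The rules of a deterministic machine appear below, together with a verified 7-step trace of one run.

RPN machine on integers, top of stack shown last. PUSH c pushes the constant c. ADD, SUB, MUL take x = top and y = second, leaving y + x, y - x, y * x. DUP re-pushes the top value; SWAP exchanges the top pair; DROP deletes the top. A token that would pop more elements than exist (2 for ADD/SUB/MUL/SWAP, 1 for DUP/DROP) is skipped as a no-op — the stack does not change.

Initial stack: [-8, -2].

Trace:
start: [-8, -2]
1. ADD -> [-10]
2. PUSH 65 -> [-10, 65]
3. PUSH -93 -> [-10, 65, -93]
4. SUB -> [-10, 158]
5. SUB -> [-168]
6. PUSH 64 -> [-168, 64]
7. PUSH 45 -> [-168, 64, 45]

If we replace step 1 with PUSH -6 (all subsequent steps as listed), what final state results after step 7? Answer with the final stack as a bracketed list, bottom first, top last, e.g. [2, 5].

[-8, -2, -164, 64, 45]

(re-executing from step 1 with the substitution; state before step 1: [-8, -2])
1. PUSH -6 -> [-8, -2, -6]
2. PUSH 65 -> [-8, -2, -6, 65]
3. PUSH -93 -> [-8, -2, -6, 65, -93]
4. SUB -> [-8, -2, -6, 158]
5. SUB -> [-8, -2, -164]
6. PUSH 64 -> [-8, -2, -164, 64]
7. PUSH 45 -> [-8, -2, -164, 64, 45]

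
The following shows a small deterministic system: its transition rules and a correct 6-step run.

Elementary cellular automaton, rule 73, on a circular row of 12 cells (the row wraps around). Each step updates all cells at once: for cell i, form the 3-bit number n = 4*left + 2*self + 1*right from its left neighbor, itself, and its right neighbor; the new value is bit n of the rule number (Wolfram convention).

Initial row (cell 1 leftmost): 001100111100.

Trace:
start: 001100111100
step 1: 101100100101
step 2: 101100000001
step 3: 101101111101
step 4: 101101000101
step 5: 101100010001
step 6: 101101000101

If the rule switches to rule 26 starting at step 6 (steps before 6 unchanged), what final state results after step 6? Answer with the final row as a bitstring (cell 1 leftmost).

001010101011

(re-executing step 6 under rule 26; state before step 6: 101100010001)
step 6: 001010101011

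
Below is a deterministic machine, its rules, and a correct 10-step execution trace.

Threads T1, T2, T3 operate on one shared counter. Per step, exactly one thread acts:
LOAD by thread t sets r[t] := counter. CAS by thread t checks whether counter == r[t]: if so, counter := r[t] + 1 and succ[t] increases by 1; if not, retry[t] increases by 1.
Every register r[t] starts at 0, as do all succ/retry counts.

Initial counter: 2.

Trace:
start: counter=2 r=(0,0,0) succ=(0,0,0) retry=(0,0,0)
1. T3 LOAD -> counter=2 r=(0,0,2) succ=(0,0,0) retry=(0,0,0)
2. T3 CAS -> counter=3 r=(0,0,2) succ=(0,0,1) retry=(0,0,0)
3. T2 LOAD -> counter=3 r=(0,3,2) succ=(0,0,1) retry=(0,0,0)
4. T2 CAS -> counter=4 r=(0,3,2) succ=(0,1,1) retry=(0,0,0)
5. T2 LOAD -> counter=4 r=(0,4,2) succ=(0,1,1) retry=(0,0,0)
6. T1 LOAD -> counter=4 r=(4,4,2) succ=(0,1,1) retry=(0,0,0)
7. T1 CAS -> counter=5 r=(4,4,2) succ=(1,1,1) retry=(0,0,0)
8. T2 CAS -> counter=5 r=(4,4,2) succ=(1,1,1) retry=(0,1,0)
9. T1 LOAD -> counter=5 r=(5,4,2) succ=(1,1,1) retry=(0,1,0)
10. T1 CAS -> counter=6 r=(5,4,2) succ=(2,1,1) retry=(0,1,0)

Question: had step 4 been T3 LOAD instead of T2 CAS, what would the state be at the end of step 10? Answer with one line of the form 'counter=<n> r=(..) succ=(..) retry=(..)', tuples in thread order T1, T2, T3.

counter=5 r=(4,3,3) succ=(2,0,1) retry=(0,1,0)

(re-executing from step 4 with the substitution; state before step 4: counter=3 r=(0,3,2) succ=(0,0,1) retry=(0,0,0))
4. T3 LOAD -> counter=3 r=(0,3,3) succ=(0,0,1) retry=(0,0,0)
5. T2 LOAD -> counter=3 r=(0,3,3) succ=(0,0,1) retry=(0,0,0)
6. T1 LOAD -> counter=3 r=(3,3,3) succ=(0,0,1) retry=(0,0,0)
7. T1 CAS -> counter=4 r=(3,3,3) succ=(1,0,1) retry=(0,0,0)
8. T2 CAS -> counter=4 r=(3,3,3) succ=(1,0,1) retry=(0,1,0)
9. T1 LOAD -> counter=4 r=(4,3,3) succ=(1,0,1) retry=(0,1,0)
10. T1 CAS -> counter=5 r=(4,3,3) succ=(2,0,1) retry=(0,1,0)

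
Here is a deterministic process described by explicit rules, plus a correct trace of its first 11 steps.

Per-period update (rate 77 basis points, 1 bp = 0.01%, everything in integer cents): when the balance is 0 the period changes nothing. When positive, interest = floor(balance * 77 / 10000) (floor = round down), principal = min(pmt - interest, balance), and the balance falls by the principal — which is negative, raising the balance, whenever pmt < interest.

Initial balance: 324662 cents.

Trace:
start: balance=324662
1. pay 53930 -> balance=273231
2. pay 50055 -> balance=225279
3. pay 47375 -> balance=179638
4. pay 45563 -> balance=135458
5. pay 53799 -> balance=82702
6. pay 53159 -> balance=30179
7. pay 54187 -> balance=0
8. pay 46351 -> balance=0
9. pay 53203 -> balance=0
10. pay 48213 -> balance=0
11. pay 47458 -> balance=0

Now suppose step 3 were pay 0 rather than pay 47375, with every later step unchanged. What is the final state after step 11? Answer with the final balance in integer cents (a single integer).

(re-executing from step 3 with the substitution; state before step 3: balance=225279)
3. pay 0 -> balance=227013
4. pay 45563 -> balance=183198
5. pay 53799 -> balance=130809
6. pay 53159 -> balance=78657
7. pay 54187 -> balance=25075
8. pay 46351 -> balance=0
9. pay 53203 -> balance=0
10. pay 48213 -> balance=0
11. pay 47458 -> balance=0

0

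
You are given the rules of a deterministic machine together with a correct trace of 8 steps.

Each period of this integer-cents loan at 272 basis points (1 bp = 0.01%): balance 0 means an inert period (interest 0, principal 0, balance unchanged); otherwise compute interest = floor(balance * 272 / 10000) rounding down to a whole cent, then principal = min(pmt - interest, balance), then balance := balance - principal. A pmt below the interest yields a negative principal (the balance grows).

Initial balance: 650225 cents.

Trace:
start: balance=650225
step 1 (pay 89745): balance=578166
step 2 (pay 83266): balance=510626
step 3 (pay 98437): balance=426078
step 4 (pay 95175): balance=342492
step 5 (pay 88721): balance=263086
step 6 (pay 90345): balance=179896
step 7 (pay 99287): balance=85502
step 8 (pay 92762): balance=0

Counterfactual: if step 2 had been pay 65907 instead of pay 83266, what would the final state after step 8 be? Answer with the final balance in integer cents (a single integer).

15456

(re-executing from step 2 with the substitution; state before step 2: balance=578166)
step 2 (pay 65907): balance=527985
step 3 (pay 98437): balance=443909
step 4 (pay 95175): balance=360808
step 5 (pay 88721): balance=281900
step 6 (pay 90345): balance=199222
step 7 (pay 99287): balance=105353
step 8 (pay 92762): balance=15456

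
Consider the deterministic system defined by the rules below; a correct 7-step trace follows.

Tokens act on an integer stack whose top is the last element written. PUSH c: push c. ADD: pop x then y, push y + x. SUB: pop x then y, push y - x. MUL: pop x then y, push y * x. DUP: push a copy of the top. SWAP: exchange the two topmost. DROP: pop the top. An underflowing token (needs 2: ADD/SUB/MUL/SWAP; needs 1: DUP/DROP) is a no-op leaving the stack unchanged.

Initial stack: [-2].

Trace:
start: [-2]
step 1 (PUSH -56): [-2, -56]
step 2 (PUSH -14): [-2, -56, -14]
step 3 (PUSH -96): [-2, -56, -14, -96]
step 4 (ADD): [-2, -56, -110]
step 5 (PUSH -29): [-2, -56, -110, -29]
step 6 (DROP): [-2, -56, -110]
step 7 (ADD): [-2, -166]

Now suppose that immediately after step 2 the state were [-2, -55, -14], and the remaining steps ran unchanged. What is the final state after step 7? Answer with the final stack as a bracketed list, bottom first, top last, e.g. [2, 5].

[-2, -165]

state after step 2 := [-2, -55, -14]
step 3 (PUSH -96): [-2, -55, -14, -96]
step 4 (ADD): [-2, -55, -110]
step 5 (PUSH -29): [-2, -55, -110, -29]
step 6 (DROP): [-2, -55, -110]
step 7 (ADD): [-2, -165]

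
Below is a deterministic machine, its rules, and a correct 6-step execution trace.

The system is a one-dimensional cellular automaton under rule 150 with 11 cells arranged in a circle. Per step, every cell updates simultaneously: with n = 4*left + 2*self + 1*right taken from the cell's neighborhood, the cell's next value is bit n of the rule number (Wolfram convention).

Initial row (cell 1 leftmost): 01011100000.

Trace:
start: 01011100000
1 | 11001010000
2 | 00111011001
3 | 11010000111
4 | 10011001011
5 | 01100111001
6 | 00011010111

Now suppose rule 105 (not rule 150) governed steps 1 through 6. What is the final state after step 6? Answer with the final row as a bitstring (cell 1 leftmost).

(re-executing steps 1..6 under rule 105; state before step 1: 01011100000)
1 | 00110101111
2 | 00111011001
3 | 00101111000
4 | 10011001011
5 | 10011000110
6 | 00011010111

00011010111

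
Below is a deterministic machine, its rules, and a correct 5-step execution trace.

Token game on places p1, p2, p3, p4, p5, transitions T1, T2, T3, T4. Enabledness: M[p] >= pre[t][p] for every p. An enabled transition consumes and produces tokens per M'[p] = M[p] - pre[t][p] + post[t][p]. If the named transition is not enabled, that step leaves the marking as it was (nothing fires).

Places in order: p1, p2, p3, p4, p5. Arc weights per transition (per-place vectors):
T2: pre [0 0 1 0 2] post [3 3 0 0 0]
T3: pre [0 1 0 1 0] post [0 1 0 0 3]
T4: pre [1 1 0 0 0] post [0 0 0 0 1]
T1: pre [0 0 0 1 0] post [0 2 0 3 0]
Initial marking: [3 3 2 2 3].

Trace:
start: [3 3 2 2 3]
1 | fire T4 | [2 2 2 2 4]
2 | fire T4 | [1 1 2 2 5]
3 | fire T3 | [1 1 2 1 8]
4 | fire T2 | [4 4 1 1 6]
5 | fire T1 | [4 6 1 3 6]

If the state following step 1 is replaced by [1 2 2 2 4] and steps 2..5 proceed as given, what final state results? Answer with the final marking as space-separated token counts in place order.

state after step 1 := [1 2 2 2 4]
2 | fire T4 | [0 1 2 2 5]
3 | fire T3 | [0 1 2 1 8]
4 | fire T2 | [3 4 1 1 6]
5 | fire T1 | [3 6 1 3 6]

3 6 1 3 6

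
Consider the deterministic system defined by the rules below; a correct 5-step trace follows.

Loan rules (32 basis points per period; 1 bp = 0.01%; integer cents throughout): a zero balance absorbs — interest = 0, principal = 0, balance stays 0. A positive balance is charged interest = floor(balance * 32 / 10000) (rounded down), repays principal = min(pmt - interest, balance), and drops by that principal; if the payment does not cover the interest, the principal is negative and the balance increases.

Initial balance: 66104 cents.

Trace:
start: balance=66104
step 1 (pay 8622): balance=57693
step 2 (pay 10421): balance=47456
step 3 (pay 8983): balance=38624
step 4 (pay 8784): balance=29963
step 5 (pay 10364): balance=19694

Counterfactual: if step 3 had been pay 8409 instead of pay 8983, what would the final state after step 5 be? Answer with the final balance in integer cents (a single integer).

(re-executing from step 3 with the substitution; state before step 3: balance=47456)
step 3 (pay 8409): balance=39198
step 4 (pay 8784): balance=30539
step 5 (pay 10364): balance=20272

20272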